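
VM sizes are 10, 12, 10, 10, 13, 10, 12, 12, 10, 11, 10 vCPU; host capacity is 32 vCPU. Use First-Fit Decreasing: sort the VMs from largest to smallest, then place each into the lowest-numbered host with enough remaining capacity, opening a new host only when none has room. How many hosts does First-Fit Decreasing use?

5

Sorted descending: 13, 12, 12, 12, 11, 10, 10, 10, 10, 10, 10.
13 vCPU → host 1 (remaining 19 vCPU)
12 vCPU → host 1 (remaining 7 vCPU)
12 vCPU → host 2 (remaining 20 vCPU)
12 vCPU → host 2 (remaining 8 vCPU)
11 vCPU → host 3 (remaining 21 vCPU)
10 vCPU → host 3 (remaining 11 vCPU)
10 vCPU → host 3 (remaining 1 vCPU)
10 vCPU → host 4 (remaining 22 vCPU)
10 vCPU → host 4 (remaining 12 vCPU)
10 vCPU → host 4 (remaining 2 vCPU)
10 vCPU → host 5 (remaining 22 vCPU)
Final hosts: [13,12] [12,12] [11,10,10] [10,10,10] [10].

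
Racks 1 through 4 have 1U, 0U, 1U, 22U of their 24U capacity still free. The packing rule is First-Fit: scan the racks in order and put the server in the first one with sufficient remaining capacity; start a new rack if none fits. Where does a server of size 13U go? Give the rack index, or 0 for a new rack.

4

Racks with room: rack 4 (22U).
The first with room is rack 4.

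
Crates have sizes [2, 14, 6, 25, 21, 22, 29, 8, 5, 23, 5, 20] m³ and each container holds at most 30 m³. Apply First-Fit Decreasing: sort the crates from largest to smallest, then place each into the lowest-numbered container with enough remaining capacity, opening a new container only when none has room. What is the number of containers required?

7

Sorted descending: 29, 25, 23, 22, 21, 20, 14, 8, 6, 5, 5, 2.
Put 29 m³ in container 1; 1 m³ remain.
Put 25 m³ in container 2; 5 m³ remain.
Put 23 m³ in container 3; 7 m³ remain.
Put 22 m³ in container 4; 8 m³ remain.
Put 21 m³ in container 5; 9 m³ remain.
Put 20 m³ in container 6; 10 m³ remain.
Put 14 m³ in container 7; 16 m³ remain.
Put 8 m³ in container 4; 0 m³ remain.
Put 6 m³ in container 3; 1 m³ remain.
Put 5 m³ in container 2; 0 m³ remain.
Put 5 m³ in container 5; 4 m³ remain.
Put 2 m³ in container 5; 2 m³ remain.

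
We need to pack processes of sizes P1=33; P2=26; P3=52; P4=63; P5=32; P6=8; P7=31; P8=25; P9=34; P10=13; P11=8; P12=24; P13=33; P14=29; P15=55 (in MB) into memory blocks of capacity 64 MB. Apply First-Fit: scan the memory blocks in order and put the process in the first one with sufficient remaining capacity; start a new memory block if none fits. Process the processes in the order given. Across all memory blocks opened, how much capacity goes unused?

46

P1 (33 MB) → memory block 1 (remaining 31 MB)
P2 (26 MB) → memory block 1 (remaining 5 MB)
P3 (52 MB) → memory block 2 (remaining 12 MB)
P4 (63 MB) → memory block 3 (remaining 1 MB)
P5 (32 MB) → memory block 4 (remaining 32 MB)
P6 (8 MB) → memory block 2 (remaining 4 MB)
P7 (31 MB) → memory block 4 (remaining 1 MB)
P8 (25 MB) → memory block 5 (remaining 39 MB)
P9 (34 MB) → memory block 5 (remaining 5 MB)
P10 (13 MB) → memory block 6 (remaining 51 MB)
P11 (8 MB) → memory block 6 (remaining 43 MB)
P12 (24 MB) → memory block 6 (remaining 19 MB)
P13 (33 MB) → memory block 7 (remaining 31 MB)
P14 (29 MB) → memory block 7 (remaining 2 MB)
P15 (55 MB) → memory block 8 (remaining 9 MB)
8 memory blocks × 64 MB = 512 MB; used 466 MB; unused 46 MB.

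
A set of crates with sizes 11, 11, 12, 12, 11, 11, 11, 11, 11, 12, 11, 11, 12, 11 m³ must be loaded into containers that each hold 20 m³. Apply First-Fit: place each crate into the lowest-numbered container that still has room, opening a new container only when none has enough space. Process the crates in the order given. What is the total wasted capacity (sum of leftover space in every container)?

122

container 1: place 11 m³, 9 m³ left
container 2: place 11 m³, 9 m³ left
container 3: place 12 m³, 8 m³ left
container 4: place 12 m³, 8 m³ left
container 5: place 11 m³, 9 m³ left
container 6: place 11 m³, 9 m³ left
container 7: place 11 m³, 9 m³ left
container 8: place 11 m³, 9 m³ left
container 9: place 11 m³, 9 m³ left
container 10: place 12 m³, 8 m³ left
container 11: place 11 m³, 9 m³ left
container 12: place 11 m³, 9 m³ left
container 13: place 12 m³, 8 m³ left
container 14: place 11 m³, 9 m³ left
14 containers × 20 m³ = 280 m³; used 158 m³; unused 122 m³.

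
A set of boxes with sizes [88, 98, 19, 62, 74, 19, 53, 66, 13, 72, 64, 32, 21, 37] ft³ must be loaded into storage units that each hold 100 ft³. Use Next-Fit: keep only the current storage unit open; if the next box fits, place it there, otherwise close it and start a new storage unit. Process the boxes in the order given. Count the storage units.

9 storage units

storage unit 1: place 88 ft³, 12 ft³ left
storage unit 2: place 98 ft³, 2 ft³ left
storage unit 3: place 19 ft³, 81 ft³ left
storage unit 3: place 62 ft³, 19 ft³ left
storage unit 4: place 74 ft³, 26 ft³ left
storage unit 4: place 19 ft³, 7 ft³ left
storage unit 5: place 53 ft³, 47 ft³ left
storage unit 6: place 66 ft³, 34 ft³ left
storage unit 6: place 13 ft³, 21 ft³ left
storage unit 7: place 72 ft³, 28 ft³ left
storage unit 8: place 64 ft³, 36 ft³ left
storage unit 8: place 32 ft³, 4 ft³ left
storage unit 9: place 21 ft³, 79 ft³ left
storage unit 9: place 37 ft³, 42 ft³ left
Final storage units: [88] [98] [19,62] [74,19] [53] [66,13] [72] [64,32] [21,37].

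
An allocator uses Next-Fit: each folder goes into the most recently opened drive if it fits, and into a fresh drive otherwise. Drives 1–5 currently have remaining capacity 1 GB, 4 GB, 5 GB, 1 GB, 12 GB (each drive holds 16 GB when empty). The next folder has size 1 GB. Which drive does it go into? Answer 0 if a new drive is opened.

Next-Fit only looks at drive 5, which has 12 GB free.
1 GB fits there.

5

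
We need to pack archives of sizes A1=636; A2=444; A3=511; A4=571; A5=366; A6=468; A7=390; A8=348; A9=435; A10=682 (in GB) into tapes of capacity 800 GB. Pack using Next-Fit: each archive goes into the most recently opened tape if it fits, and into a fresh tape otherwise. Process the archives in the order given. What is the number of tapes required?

Put A1 (636 GB) in tape 1; 164 GB remain.
Put A2 (444 GB) in tape 2; 356 GB remain.
Put A3 (511 GB) in tape 3; 289 GB remain.
Put A4 (571 GB) in tape 4; 229 GB remain.
Put A5 (366 GB) in tape 5; 434 GB remain.
Put A6 (468 GB) in tape 6; 332 GB remain.
Put A7 (390 GB) in tape 7; 410 GB remain.
Put A8 (348 GB) in tape 7; 62 GB remain.
Put A9 (435 GB) in tape 8; 365 GB remain.
Put A10 (682 GB) in tape 9; 118 GB remain.
Final tapes: [636] [444] [511] [571] [366] [468] [390,348] [435] [682].

9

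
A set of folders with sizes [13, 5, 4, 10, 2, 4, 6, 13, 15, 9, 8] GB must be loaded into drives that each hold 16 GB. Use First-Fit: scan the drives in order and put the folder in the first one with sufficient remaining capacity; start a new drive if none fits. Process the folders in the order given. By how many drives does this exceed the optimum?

First-Fit: [13,2] [5,4,4] [10,6] [13] [15] [9] [8] → 7 drives.
Total size 89 GB; any packing needs at least ⌈89/16⌉ = 6 drives.
An optimal packing achieves that bound: [15] [13,2] [13] [10,6] [9,5] [8,4,4] → 6 drives.
Excess: 7 − 6 = 1.

1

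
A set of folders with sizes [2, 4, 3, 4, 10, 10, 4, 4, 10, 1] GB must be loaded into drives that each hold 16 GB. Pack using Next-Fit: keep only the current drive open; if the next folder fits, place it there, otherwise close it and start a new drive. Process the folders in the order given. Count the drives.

4 drives

drive 1: place 2 GB, 14 GB left
drive 1: place 4 GB, 10 GB left
drive 1: place 3 GB, 7 GB left
drive 1: place 4 GB, 3 GB left
drive 2: place 10 GB, 6 GB left
drive 3: place 10 GB, 6 GB left
drive 3: place 4 GB, 2 GB left
drive 4: place 4 GB, 12 GB left
drive 4: place 10 GB, 2 GB left
drive 4: place 1 GB, 1 GB left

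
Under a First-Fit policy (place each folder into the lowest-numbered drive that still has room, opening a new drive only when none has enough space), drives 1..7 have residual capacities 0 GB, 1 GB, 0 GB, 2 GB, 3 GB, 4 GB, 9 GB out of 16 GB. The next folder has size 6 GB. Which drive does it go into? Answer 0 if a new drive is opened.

Drives with room: drive 7 (9 GB).
The first with room is drive 7.

7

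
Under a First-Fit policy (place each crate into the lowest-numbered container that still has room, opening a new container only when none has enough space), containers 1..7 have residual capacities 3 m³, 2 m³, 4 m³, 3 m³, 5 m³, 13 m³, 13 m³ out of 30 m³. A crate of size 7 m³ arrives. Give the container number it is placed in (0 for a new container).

Containers with room: container 6 (13 m³), container 7 (13 m³).
The first with room is container 6.

6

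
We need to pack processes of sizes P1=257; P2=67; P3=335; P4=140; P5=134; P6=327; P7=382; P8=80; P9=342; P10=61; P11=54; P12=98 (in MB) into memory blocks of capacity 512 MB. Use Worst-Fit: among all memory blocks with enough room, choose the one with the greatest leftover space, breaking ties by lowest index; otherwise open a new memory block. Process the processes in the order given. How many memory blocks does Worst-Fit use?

5 memory blocks

P1 (257 MB) → memory block 1 (remaining 255 MB)
P2 (67 MB) → memory block 1 (remaining 188 MB)
P3 (335 MB) → memory block 2 (remaining 177 MB)
P4 (140 MB) → memory block 1 (remaining 48 MB)
P5 (134 MB) → memory block 2 (remaining 43 MB)
P6 (327 MB) → memory block 3 (remaining 185 MB)
P7 (382 MB) → memory block 4 (remaining 130 MB)
P8 (80 MB) → memory block 3 (remaining 105 MB)
P9 (342 MB) → memory block 5 (remaining 170 MB)
P10 (61 MB) → memory block 5 (remaining 109 MB)
P11 (54 MB) → memory block 4 (remaining 76 MB)
P12 (98 MB) → memory block 5 (remaining 11 MB)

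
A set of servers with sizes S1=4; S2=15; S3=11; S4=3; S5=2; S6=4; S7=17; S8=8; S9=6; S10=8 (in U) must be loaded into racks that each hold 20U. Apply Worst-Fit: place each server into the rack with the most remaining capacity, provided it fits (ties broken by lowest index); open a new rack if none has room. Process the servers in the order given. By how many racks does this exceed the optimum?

Worst-Fit: [4,15] [11,3,2,4] [17] [8,6] [8] → 5 racks.
Total size 78U; any packing needs at least ⌈78/20⌉ = 4 racks.
An optimal packing achieves that bound: [17,3] [15,4] [11,8] [8,6,4,2] → 4 racks.
Excess: 5 − 4 = 1.

1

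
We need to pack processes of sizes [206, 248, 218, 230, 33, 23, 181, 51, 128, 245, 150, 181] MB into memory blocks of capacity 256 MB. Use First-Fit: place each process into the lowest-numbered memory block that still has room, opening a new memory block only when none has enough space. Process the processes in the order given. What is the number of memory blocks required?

Put 206 MB in memory block 1; 50 MB remain.
Put 248 MB in memory block 2; 8 MB remain.
Put 218 MB in memory block 3; 38 MB remain.
Put 230 MB in memory block 4; 26 MB remain.
Put 33 MB in memory block 1; 17 MB remain.
Put 23 MB in memory block 3; 15 MB remain.
Put 181 MB in memory block 5; 75 MB remain.
Put 51 MB in memory block 5; 24 MB remain.
Put 128 MB in memory block 6; 128 MB remain.
Put 245 MB in memory block 7; 11 MB remain.
Put 150 MB in memory block 8; 106 MB remain.
Put 181 MB in memory block 9; 75 MB remain.
Final memory blocks: [206,33] [248] [218,23] [230] [181,51] [128] [245] [150] [181].

9 memory blocks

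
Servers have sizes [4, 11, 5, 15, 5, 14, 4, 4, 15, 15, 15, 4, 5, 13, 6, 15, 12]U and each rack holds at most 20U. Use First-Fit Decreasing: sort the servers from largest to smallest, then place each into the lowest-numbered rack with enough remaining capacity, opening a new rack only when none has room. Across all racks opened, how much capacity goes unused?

18

Sorted descending: 15, 15, 15, 15, 15, 14, 13, 12, 11, 6, 5, 5, 5, 4, 4, 4, 4.
15U → rack 1 (remaining 5U)
15U → rack 2 (remaining 5U)
15U → rack 3 (remaining 5U)
15U → rack 4 (remaining 5U)
15U → rack 5 (remaining 5U)
14U → rack 6 (remaining 6U)
13U → rack 7 (remaining 7U)
12U → rack 8 (remaining 8U)
11U → rack 9 (remaining 9U)
6U → rack 6 (remaining 0U)
5U → rack 1 (remaining 0U)
5U → rack 2 (remaining 0U)
5U → rack 3 (remaining 0U)
4U → rack 4 (remaining 1U)
4U → rack 5 (remaining 1U)
4U → rack 7 (remaining 3U)
4U → rack 8 (remaining 4U)
9 racks × 20U = 180U; used 162U; unused 18U.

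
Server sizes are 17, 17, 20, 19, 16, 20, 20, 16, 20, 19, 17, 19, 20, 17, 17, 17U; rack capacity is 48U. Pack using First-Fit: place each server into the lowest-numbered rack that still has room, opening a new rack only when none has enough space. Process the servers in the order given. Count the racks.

rack 1: place 17U, 31U left
rack 1: place 17U, 14U left
rack 2: place 20U, 28U left
rack 2: place 19U, 9U left
rack 3: place 16U, 32U left
rack 3: place 20U, 12U left
rack 4: place 20U, 28U left
rack 4: place 16U, 12U left
rack 5: place 20U, 28U left
rack 5: place 19U, 9U left
rack 6: place 17U, 31U left
rack 6: place 19U, 12U left
rack 7: place 20U, 28U left
rack 7: place 17U, 11U left
rack 8: place 17U, 31U left
rack 8: place 17U, 14U left

8 racks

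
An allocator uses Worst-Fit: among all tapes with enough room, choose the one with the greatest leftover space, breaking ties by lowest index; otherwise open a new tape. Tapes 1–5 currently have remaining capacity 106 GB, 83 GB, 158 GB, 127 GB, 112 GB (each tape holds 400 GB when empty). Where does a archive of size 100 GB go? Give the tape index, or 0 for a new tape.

3

Tapes with room: tape 1 (106 GB), tape 3 (158 GB), tape 4 (127 GB), tape 5 (112 GB).
Most room is tape 3 with 158 GB free.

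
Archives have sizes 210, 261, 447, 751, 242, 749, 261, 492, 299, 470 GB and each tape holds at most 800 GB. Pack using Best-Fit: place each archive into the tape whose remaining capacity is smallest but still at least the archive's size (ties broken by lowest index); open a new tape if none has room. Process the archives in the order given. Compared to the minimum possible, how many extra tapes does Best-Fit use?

0

Best-Fit: [210,261,242] [447,261] [751] [749] [492,299] [470] → 6 tapes.
Total size 4182 GB; any packing needs at least ⌈4182/800⌉ = 6 tapes.
So 6 is already optimal.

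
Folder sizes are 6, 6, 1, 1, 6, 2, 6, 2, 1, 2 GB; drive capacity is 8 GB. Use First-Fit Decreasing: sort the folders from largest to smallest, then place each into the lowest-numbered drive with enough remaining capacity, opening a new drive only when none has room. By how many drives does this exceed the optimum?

0

First-Fit Decreasing: [6,2] [6,2] [6,2] [6,1,1] [1] → 5 drives.
Total size 33 GB; any packing needs at least ⌈33/8⌉ = 5 drives.
So 5 is already optimal.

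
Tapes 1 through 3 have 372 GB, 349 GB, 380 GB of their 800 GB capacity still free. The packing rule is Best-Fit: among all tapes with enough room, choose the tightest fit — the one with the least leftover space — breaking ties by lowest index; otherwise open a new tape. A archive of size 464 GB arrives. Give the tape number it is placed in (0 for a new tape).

0

No tape has ≥ 464 GB free, so a new tape is opened.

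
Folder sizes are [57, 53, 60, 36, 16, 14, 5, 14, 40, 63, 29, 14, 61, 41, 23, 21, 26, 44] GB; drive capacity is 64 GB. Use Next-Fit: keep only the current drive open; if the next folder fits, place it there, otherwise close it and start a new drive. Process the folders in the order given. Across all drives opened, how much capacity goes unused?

57 GB → drive 1 (remaining 7 GB)
53 GB → drive 2 (remaining 11 GB)
60 GB → drive 3 (remaining 4 GB)
36 GB → drive 4 (remaining 28 GB)
16 GB → drive 4 (remaining 12 GB)
14 GB → drive 5 (remaining 50 GB)
5 GB → drive 5 (remaining 45 GB)
14 GB → drive 5 (remaining 31 GB)
40 GB → drive 6 (remaining 24 GB)
63 GB → drive 7 (remaining 1 GB)
29 GB → drive 8 (remaining 35 GB)
14 GB → drive 8 (remaining 21 GB)
61 GB → drive 9 (remaining 3 GB)
41 GB → drive 10 (remaining 23 GB)
23 GB → drive 10 (remaining 0 GB)
21 GB → drive 11 (remaining 43 GB)
26 GB → drive 11 (remaining 17 GB)
44 GB → drive 12 (remaining 20 GB)
12 drives × 64 GB = 768 GB; used 617 GB; unused 151 GB.

151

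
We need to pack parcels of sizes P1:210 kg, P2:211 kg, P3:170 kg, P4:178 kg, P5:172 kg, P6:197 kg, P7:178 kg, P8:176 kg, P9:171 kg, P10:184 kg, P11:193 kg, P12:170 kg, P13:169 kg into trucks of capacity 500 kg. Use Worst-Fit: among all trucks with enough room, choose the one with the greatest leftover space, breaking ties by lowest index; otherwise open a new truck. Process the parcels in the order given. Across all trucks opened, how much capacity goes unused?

1121

truck 1: place P1 (210 kg), 290 kg left
truck 1: place P2 (211 kg), 79 kg left
truck 2: place P3 (170 kg), 330 kg left
truck 2: place P4 (178 kg), 152 kg left
truck 3: place P5 (172 kg), 328 kg left
truck 3: place P6 (197 kg), 131 kg left
truck 4: place P7 (178 kg), 322 kg left
truck 4: place P8 (176 kg), 146 kg left
truck 5: place P9 (171 kg), 329 kg left
truck 5: place P10 (184 kg), 145 kg left
truck 6: place P11 (193 kg), 307 kg left
truck 6: place P12 (170 kg), 137 kg left
truck 7: place P13 (169 kg), 331 kg left
7 trucks × 500 kg = 3500 kg; used 2379 kg; unused 1121 kg.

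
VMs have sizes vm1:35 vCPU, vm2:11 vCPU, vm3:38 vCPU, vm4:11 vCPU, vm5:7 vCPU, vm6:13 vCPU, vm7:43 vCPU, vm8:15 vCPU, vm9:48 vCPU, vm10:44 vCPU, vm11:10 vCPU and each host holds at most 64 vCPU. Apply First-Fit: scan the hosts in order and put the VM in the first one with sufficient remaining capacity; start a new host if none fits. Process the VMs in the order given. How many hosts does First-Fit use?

5

vm1 (35 vCPU) → host 1 (remaining 29 vCPU)
vm2 (11 vCPU) → host 1 (remaining 18 vCPU)
vm3 (38 vCPU) → host 2 (remaining 26 vCPU)
vm4 (11 vCPU) → host 1 (remaining 7 vCPU)
vm5 (7 vCPU) → host 1 (remaining 0 vCPU)
vm6 (13 vCPU) → host 2 (remaining 13 vCPU)
vm7 (43 vCPU) → host 3 (remaining 21 vCPU)
vm8 (15 vCPU) → host 3 (remaining 6 vCPU)
vm9 (48 vCPU) → host 4 (remaining 16 vCPU)
vm10 (44 vCPU) → host 5 (remaining 20 vCPU)
vm11 (10 vCPU) → host 2 (remaining 3 vCPU)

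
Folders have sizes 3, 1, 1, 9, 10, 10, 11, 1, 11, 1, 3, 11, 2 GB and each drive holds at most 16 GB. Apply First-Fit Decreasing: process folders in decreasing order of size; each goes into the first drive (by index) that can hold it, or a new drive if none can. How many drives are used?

6 drives

Sorted descending: 11, 11, 11, 10, 10, 9, 3, 3, 2, 1, 1, 1, 1.
11 GB → drive 1 (remaining 5 GB)
11 GB → drive 2 (remaining 5 GB)
11 GB → drive 3 (remaining 5 GB)
10 GB → drive 4 (remaining 6 GB)
10 GB → drive 5 (remaining 6 GB)
9 GB → drive 6 (remaining 7 GB)
3 GB → drive 1 (remaining 2 GB)
3 GB → drive 2 (remaining 2 GB)
2 GB → drive 1 (remaining 0 GB)
1 GB → drive 2 (remaining 1 GB)
1 GB → drive 2 (remaining 0 GB)
1 GB → drive 3 (remaining 4 GB)
1 GB → drive 3 (remaining 3 GB)
Final drives: [11,3,2] [11,3,1,1] [11,1,1] [10] [10] [9].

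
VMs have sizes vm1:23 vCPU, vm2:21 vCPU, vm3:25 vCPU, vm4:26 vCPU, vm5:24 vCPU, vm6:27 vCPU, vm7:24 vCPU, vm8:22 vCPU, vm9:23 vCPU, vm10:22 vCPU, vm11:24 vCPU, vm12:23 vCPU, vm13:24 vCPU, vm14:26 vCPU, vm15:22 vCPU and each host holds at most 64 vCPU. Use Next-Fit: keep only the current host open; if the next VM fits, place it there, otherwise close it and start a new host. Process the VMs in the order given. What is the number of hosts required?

8 hosts

vm1 (23 vCPU) → host 1 (remaining 41 vCPU)
vm2 (21 vCPU) → host 1 (remaining 20 vCPU)
vm3 (25 vCPU) → host 2 (remaining 39 vCPU)
vm4 (26 vCPU) → host 2 (remaining 13 vCPU)
vm5 (24 vCPU) → host 3 (remaining 40 vCPU)
vm6 (27 vCPU) → host 3 (remaining 13 vCPU)
vm7 (24 vCPU) → host 4 (remaining 40 vCPU)
vm8 (22 vCPU) → host 4 (remaining 18 vCPU)
vm9 (23 vCPU) → host 5 (remaining 41 vCPU)
vm10 (22 vCPU) → host 5 (remaining 19 vCPU)
vm11 (24 vCPU) → host 6 (remaining 40 vCPU)
vm12 (23 vCPU) → host 6 (remaining 17 vCPU)
vm13 (24 vCPU) → host 7 (remaining 40 vCPU)
vm14 (26 vCPU) → host 7 (remaining 14 vCPU)
vm15 (22 vCPU) → host 8 (remaining 42 vCPU)
Final hosts: [23,21] [25,26] [24,27] [24,22] [23,22] [24,23] [24,26] [22].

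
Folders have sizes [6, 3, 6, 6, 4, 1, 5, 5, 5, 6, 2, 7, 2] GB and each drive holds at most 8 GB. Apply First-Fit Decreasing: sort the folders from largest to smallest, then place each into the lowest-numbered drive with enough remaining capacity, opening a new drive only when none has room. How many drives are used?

Sorted descending: 7, 6, 6, 6, 6, 5, 5, 5, 4, 3, 2, 2, 1.
Put 7 GB in drive 1; 1 GB remain.
Put 6 GB in drive 2; 2 GB remain.
Put 6 GB in drive 3; 2 GB remain.
Put 6 GB in drive 4; 2 GB remain.
Put 6 GB in drive 5; 2 GB remain.
Put 5 GB in drive 6; 3 GB remain.
Put 5 GB in drive 7; 3 GB remain.
Put 5 GB in drive 8; 3 GB remain.
Put 4 GB in drive 9; 4 GB remain.
Put 3 GB in drive 6; 0 GB remain.
Put 2 GB in drive 2; 0 GB remain.
Put 2 GB in drive 3; 0 GB remain.
Put 1 GB in drive 1; 0 GB remain.

9 drives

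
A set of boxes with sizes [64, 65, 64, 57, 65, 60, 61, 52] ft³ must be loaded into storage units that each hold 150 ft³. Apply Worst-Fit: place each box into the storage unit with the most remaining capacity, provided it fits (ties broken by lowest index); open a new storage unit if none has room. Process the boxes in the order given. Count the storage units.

4

storage unit 1: place 64 ft³, 86 ft³ left
storage unit 1: place 65 ft³, 21 ft³ left
storage unit 2: place 64 ft³, 86 ft³ left
storage unit 2: place 57 ft³, 29 ft³ left
storage unit 3: place 65 ft³, 85 ft³ left
storage unit 3: place 60 ft³, 25 ft³ left
storage unit 4: place 61 ft³, 89 ft³ left
storage unit 4: place 52 ft³, 37 ft³ left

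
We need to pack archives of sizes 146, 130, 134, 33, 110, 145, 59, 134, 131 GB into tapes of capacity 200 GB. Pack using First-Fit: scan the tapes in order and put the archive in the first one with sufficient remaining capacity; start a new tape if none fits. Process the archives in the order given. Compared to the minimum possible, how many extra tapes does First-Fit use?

0

First-Fit: [146,33] [130,59] [134] [110] [145] [134] [131] → 7 tapes.
7 archives exceed 100 GB (half the capacity), and no two of those can share a tape, so at least 7 tapes are needed.
So 7 is already optimal.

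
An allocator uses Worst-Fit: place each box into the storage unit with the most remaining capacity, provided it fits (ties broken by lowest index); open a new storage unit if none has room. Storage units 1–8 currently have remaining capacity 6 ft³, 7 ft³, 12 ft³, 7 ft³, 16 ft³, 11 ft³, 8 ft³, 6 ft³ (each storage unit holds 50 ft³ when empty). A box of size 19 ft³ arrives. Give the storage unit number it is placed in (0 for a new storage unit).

0

No storage unit has ≥ 19 ft³ free, so a new storage unit is opened.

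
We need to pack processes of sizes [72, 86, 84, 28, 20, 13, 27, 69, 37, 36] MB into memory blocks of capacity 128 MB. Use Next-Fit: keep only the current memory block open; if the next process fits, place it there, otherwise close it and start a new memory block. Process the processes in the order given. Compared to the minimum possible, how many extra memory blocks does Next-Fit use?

2

Next-Fit: [72] [86] [84,28] [20,13,27] [69,37] [36] → 6 memory blocks.
Total size 472 MB; any packing needs at least ⌈472/128⌉ = 4 memory blocks.
An optimal packing achieves that bound: [86,37] [84,36] [72,28,27] [69,20,13] → 4 memory blocks.
Excess: 6 − 4 = 2.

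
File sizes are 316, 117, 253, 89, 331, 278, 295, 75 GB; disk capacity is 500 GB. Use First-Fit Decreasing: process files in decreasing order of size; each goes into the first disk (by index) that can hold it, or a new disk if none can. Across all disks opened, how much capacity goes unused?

746

Sorted descending: 331, 316, 295, 278, 253, 117, 89, 75.
331 GB → disk 1 (remaining 169 GB)
316 GB → disk 2 (remaining 184 GB)
295 GB → disk 3 (remaining 205 GB)
278 GB → disk 4 (remaining 222 GB)
253 GB → disk 5 (remaining 247 GB)
117 GB → disk 1 (remaining 52 GB)
89 GB → disk 2 (remaining 95 GB)
75 GB → disk 2 (remaining 20 GB)
5 disks × 500 GB = 2500 GB; used 1754 GB; unused 746 GB.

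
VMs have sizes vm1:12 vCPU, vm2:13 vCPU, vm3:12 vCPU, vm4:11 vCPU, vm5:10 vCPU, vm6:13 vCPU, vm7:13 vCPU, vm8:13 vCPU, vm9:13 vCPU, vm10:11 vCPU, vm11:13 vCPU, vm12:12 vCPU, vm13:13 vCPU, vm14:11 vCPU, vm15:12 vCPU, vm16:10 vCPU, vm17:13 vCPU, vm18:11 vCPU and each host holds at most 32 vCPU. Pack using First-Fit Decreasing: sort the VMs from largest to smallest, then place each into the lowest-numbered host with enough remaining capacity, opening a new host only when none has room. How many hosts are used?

Sorted descending: 13, 13, 13, 13, 13, 13, 13, 13, 12, 12, 12, 12, 11, 11, 11, 11, 10, 10.
host 1: place 13 vCPU, 19 vCPU left
host 1: place 13 vCPU, 6 vCPU left
host 2: place 13 vCPU, 19 vCPU left
host 2: place 13 vCPU, 6 vCPU left
host 3: place 13 vCPU, 19 vCPU left
host 3: place 13 vCPU, 6 vCPU left
host 4: place 13 vCPU, 19 vCPU left
host 4: place 13 vCPU, 6 vCPU left
host 5: place 12 vCPU, 20 vCPU left
host 5: place 12 vCPU, 8 vCPU left
host 6: place 12 vCPU, 20 vCPU left
host 6: place 12 vCPU, 8 vCPU left
host 7: place 11 vCPU, 21 vCPU left
host 7: place 11 vCPU, 10 vCPU left
host 8: place 11 vCPU, 21 vCPU left
host 8: place 11 vCPU, 10 vCPU left
host 7: place 10 vCPU, 0 vCPU left
host 8: place 10 vCPU, 0 vCPU left
Final hosts: [13,13] [13,13] [13,13] [13,13] [12,12] [12,12] [11,11,10] [11,11,10].

8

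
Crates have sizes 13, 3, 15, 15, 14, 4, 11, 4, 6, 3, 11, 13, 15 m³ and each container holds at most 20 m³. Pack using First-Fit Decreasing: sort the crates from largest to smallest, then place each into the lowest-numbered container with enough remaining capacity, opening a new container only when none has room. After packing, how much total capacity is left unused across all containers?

33

Sorted descending: 15, 15, 15, 14, 13, 13, 11, 11, 6, 4, 4, 3, 3.
container 1: place 15 m³, 5 m³ left
container 2: place 15 m³, 5 m³ left
container 3: place 15 m³, 5 m³ left
container 4: place 14 m³, 6 m³ left
container 5: place 13 m³, 7 m³ left
container 6: place 13 m³, 7 m³ left
container 7: place 11 m³, 9 m³ left
container 8: place 11 m³, 9 m³ left
container 4: place 6 m³, 0 m³ left
container 1: place 4 m³, 1 m³ left
container 2: place 4 m³, 1 m³ left
container 3: place 3 m³, 2 m³ left
container 5: place 3 m³, 4 m³ left
8 containers × 20 m³ = 160 m³; used 127 m³; unused 33 m³.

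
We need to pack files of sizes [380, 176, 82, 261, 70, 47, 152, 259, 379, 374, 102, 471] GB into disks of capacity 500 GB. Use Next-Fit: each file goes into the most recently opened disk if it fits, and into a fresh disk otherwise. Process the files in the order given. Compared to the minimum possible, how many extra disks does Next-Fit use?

Next-Fit: [380] [176,82] [261,70,47] [152,259] [379] [374,102] [471] → 7 disks.
Total size 2753 GB; any packing needs at least ⌈2753/500⌉ = 6 disks.
An optimal packing achieves that bound: [471] [380,102] [379,82] [374,70,47] [261,176] [259,152] → 6 disks.
Excess: 7 − 6 = 1.

1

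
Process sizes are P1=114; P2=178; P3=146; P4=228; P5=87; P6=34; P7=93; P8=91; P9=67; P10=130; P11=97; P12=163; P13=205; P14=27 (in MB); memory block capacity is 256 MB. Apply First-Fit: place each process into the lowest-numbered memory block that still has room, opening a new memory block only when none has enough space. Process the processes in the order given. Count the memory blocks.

8 memory blocks

memory block 1: place P1 (114 MB), 142 MB left
memory block 2: place P2 (178 MB), 78 MB left
memory block 3: place P3 (146 MB), 110 MB left
memory block 4: place P4 (228 MB), 28 MB left
memory block 1: place P5 (87 MB), 55 MB left
memory block 1: place P6 (34 MB), 21 MB left
memory block 3: place P7 (93 MB), 17 MB left
memory block 5: place P8 (91 MB), 165 MB left
memory block 2: place P9 (67 MB), 11 MB left
memory block 5: place P10 (130 MB), 35 MB left
memory block 6: place P11 (97 MB), 159 MB left
memory block 7: place P12 (163 MB), 93 MB left
memory block 8: place P13 (205 MB), 51 MB left
memory block 4: place P14 (27 MB), 1 MB left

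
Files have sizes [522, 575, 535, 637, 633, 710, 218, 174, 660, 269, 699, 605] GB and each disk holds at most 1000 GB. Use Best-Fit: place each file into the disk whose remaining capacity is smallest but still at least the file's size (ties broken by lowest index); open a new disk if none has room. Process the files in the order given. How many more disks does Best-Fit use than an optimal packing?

Best-Fit: [522] [575] [535] [637,174] [633] [710,218] [660,269] [699] [605] → 9 disks.
9 files exceed 500 GB (half the capacity), and no two of those can share a disk, so at least 9 disks are needed.
So 9 is already optimal.

0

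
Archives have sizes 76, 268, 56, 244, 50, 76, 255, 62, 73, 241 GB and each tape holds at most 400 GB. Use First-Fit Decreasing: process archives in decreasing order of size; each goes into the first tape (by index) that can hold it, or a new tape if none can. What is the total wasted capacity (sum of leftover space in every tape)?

199

Sorted descending: 268, 255, 244, 241, 76, 76, 73, 62, 56, 50.
Put 268 GB in tape 1; 132 GB remain.
Put 255 GB in tape 2; 145 GB remain.
Put 244 GB in tape 3; 156 GB remain.
Put 241 GB in tape 4; 159 GB remain.
Put 76 GB in tape 1; 56 GB remain.
Put 76 GB in tape 2; 69 GB remain.
Put 73 GB in tape 3; 83 GB remain.
Put 62 GB in tape 2; 7 GB remain.
Put 56 GB in tape 1; 0 GB remain.
Put 50 GB in tape 3; 33 GB remain.
4 tapes × 400 GB = 1600 GB; used 1401 GB; unused 199 GB.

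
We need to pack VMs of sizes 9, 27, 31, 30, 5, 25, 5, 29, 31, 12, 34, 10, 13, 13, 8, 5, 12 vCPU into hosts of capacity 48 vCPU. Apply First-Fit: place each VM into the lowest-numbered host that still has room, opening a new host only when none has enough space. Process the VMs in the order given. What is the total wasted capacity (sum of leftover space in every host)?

37

host 1: place 9 vCPU, 39 vCPU left
host 1: place 27 vCPU, 12 vCPU left
host 2: place 31 vCPU, 17 vCPU left
host 3: place 30 vCPU, 18 vCPU left
host 1: place 5 vCPU, 7 vCPU left
host 4: place 25 vCPU, 23 vCPU left
host 1: place 5 vCPU, 2 vCPU left
host 5: place 29 vCPU, 19 vCPU left
host 6: place 31 vCPU, 17 vCPU left
host 2: place 12 vCPU, 5 vCPU left
host 7: place 34 vCPU, 14 vCPU left
host 3: place 10 vCPU, 8 vCPU left
host 4: place 13 vCPU, 10 vCPU left
host 5: place 13 vCPU, 6 vCPU left
host 3: place 8 vCPU, 0 vCPU left
host 2: place 5 vCPU, 0 vCPU left
host 6: place 12 vCPU, 5 vCPU left
7 hosts × 48 vCPU = 336 vCPU; used 299 vCPU; unused 37 vCPU.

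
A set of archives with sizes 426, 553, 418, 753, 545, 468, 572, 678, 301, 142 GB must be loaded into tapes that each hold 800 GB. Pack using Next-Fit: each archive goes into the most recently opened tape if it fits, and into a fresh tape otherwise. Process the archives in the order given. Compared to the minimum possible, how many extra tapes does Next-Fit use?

1

Next-Fit: [426] [553] [418] [753] [545] [468] [572] [678] [301,142] → 9 tapes.
8 archives exceed 400 GB (half the capacity), and no two of those can share a tape, so at least 8 tapes are needed.
An optimal packing achieves that bound: [753] [678] [572,142] [553] [545] [468,301] [426] [418] → 8 tapes.
Excess: 9 − 8 = 1.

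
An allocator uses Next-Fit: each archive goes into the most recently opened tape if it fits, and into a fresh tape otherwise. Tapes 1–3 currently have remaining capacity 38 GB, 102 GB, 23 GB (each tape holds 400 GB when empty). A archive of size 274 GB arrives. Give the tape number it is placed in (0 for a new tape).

0

Next-Fit only looks at tape 3, which has 23 GB free.
274 GB does not fit, so a new tape is opened.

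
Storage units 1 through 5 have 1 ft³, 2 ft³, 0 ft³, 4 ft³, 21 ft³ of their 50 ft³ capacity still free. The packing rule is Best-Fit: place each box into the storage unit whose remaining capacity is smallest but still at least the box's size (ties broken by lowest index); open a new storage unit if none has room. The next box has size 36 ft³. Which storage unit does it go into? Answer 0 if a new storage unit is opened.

0

No storage unit has ≥ 36 ft³ free, so a new storage unit is opened.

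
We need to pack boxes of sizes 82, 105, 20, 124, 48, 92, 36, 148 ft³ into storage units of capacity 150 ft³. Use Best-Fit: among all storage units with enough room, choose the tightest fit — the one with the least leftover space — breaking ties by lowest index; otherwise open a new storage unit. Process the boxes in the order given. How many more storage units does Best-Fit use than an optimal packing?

0

Best-Fit: [82,48] [105,20] [124] [92,36] [148] → 5 storage units.
Total size 655 ft³; any packing needs at least ⌈655/150⌉ = 5 storage units.
So 5 is already optimal.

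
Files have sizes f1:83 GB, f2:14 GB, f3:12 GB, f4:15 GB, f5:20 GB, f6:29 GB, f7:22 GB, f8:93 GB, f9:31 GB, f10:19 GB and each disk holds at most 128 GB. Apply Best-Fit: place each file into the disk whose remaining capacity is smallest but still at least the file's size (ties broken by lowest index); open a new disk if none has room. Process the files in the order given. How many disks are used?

3

Put f1 (83 GB) in disk 1; 45 GB remain.
Put f2 (14 GB) in disk 1; 31 GB remain.
Put f3 (12 GB) in disk 1; 19 GB remain.
Put f4 (15 GB) in disk 1; 4 GB remain.
Put f5 (20 GB) in disk 2; 108 GB remain.
Put f6 (29 GB) in disk 2; 79 GB remain.
Put f7 (22 GB) in disk 2; 57 GB remain.
Put f8 (93 GB) in disk 3; 35 GB remain.
Put f9 (31 GB) in disk 3; 4 GB remain.
Put f10 (19 GB) in disk 2; 38 GB remain.
Final disks: [83,14,12,15] [20,29,22,19] [93,31].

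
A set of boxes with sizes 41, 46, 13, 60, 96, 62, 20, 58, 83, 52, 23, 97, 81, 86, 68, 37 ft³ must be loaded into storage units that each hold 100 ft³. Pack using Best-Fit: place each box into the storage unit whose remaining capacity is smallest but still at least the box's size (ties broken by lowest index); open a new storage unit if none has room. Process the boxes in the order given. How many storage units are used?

41 ft³ → storage unit 1 (remaining 59 ft³)
46 ft³ → storage unit 1 (remaining 13 ft³)
13 ft³ → storage unit 1 (remaining 0 ft³)
60 ft³ → storage unit 2 (remaining 40 ft³)
96 ft³ → storage unit 3 (remaining 4 ft³)
62 ft³ → storage unit 4 (remaining 38 ft³)
20 ft³ → storage unit 4 (remaining 18 ft³)
58 ft³ → storage unit 5 (remaining 42 ft³)
83 ft³ → storage unit 6 (remaining 17 ft³)
52 ft³ → storage unit 7 (remaining 48 ft³)
23 ft³ → storage unit 2 (remaining 17 ft³)
97 ft³ → storage unit 8 (remaining 3 ft³)
81 ft³ → storage unit 9 (remaining 19 ft³)
86 ft³ → storage unit 10 (remaining 14 ft³)
68 ft³ → storage unit 11 (remaining 32 ft³)
37 ft³ → storage unit 5 (remaining 5 ft³)
Final storage units: [41,46,13] [60,23] [96] [62,20] [58,37] [83] [52] [97] [81] [86] [68].

11 storage units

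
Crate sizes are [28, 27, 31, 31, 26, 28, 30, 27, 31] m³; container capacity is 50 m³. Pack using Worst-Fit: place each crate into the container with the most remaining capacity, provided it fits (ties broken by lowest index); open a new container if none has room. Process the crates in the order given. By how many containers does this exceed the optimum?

Worst-Fit: [28] [27] [31] [31] [26] [28] [30] [27] [31] → 9 containers.
9 crates exceed 25 m³ (half the capacity), and no two of those can share a container, so at least 9 containers are needed.
So 9 is already optimal.

0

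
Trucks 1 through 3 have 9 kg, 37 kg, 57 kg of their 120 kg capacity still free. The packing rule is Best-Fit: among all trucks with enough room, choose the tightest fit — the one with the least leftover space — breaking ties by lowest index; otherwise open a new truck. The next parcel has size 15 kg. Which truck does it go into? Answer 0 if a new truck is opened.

Trucks with room: truck 2 (37 kg), truck 3 (57 kg).
Tightest fit is truck 2 with 37 kg free.

2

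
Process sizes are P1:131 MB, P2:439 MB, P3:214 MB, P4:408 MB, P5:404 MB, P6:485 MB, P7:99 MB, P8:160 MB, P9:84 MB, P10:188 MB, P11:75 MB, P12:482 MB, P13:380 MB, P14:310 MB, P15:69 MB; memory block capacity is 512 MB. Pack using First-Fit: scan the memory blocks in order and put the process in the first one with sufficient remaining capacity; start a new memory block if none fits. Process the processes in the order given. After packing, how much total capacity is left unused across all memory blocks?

Put P1 (131 MB) in memory block 1; 381 MB remain.
Put P2 (439 MB) in memory block 2; 73 MB remain.
Put P3 (214 MB) in memory block 1; 167 MB remain.
Put P4 (408 MB) in memory block 3; 104 MB remain.
Put P5 (404 MB) in memory block 4; 108 MB remain.
Put P6 (485 MB) in memory block 5; 27 MB remain.
Put P7 (99 MB) in memory block 1; 68 MB remain.
Put P8 (160 MB) in memory block 6; 352 MB remain.
Put P9 (84 MB) in memory block 3; 20 MB remain.
Put P10 (188 MB) in memory block 6; 164 MB remain.
Put P11 (75 MB) in memory block 4; 33 MB remain.
Put P12 (482 MB) in memory block 7; 30 MB remain.
Put P13 (380 MB) in memory block 8; 132 MB remain.
Put P14 (310 MB) in memory block 9; 202 MB remain.
Put P15 (69 MB) in memory block 2; 4 MB remain.
9 memory blocks × 512 MB = 4608 MB; used 3928 MB; unused 680 MB.

680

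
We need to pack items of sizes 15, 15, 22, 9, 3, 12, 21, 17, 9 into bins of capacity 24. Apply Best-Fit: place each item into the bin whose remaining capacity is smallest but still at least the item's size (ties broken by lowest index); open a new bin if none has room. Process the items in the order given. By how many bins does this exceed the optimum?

Best-Fit: [15,9] [15,3] [22] [12,9] [21] [17] → 6 bins.
Total size 123; any packing needs at least ⌈123/24⌉ = 6 bins.
So 6 is already optimal.

0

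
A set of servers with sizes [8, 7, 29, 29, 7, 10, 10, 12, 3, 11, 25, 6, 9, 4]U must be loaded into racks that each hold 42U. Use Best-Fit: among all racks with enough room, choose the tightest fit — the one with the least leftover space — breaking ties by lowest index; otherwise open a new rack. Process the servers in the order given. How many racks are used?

5

rack 1: place 8U, 34U left
rack 1: place 7U, 27U left
rack 2: place 29U, 13U left
rack 3: place 29U, 13U left
rack 2: place 7U, 6U left
rack 3: place 10U, 3U left
rack 1: place 10U, 17U left
rack 1: place 12U, 5U left
rack 3: place 3U, 0U left
rack 4: place 11U, 31U left
rack 4: place 25U, 6U left
rack 2: place 6U, 0U left
rack 5: place 9U, 33U left
rack 1: place 4U, 1U left
Final racks: [8,7,10,12,4] [29,7,6] [29,10,3] [11,25] [9].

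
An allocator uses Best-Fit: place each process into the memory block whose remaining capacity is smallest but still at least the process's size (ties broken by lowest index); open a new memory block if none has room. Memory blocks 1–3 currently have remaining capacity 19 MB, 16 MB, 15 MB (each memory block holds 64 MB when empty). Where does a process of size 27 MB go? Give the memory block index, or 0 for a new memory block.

0

No memory block has ≥ 27 MB free, so a new memory block is opened.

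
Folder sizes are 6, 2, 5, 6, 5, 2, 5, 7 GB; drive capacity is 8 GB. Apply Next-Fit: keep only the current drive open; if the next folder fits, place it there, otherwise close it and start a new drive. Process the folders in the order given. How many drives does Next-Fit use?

6 GB → drive 1 (remaining 2 GB)
2 GB → drive 1 (remaining 0 GB)
5 GB → drive 2 (remaining 3 GB)
6 GB → drive 3 (remaining 2 GB)
5 GB → drive 4 (remaining 3 GB)
2 GB → drive 4 (remaining 1 GB)
5 GB → drive 5 (remaining 3 GB)
7 GB → drive 6 (remaining 1 GB)

6 drives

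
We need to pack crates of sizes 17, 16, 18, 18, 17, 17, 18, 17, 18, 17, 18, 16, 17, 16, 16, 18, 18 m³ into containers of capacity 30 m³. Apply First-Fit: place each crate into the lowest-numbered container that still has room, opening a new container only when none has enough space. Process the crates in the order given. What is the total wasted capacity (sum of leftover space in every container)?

218

container 1: place 17 m³, 13 m³ left
container 2: place 16 m³, 14 m³ left
container 3: place 18 m³, 12 m³ left
container 4: place 18 m³, 12 m³ left
container 5: place 17 m³, 13 m³ left
container 6: place 17 m³, 13 m³ left
container 7: place 18 m³, 12 m³ left
container 8: place 17 m³, 13 m³ left
container 9: place 18 m³, 12 m³ left
container 10: place 17 m³, 13 m³ left
container 11: place 18 m³, 12 m³ left
container 12: place 16 m³, 14 m³ left
container 13: place 17 m³, 13 m³ left
container 14: place 16 m³, 14 m³ left
container 15: place 16 m³, 14 m³ left
container 16: place 18 m³, 12 m³ left
container 17: place 18 m³, 12 m³ left
17 containers × 30 m³ = 510 m³; used 292 m³; unused 218 m³.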